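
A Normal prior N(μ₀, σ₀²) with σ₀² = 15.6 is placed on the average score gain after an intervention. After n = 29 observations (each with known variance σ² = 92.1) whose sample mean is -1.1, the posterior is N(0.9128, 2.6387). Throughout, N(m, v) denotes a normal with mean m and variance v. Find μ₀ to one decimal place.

μ₀ = 10.8

The posterior mean is a precision-weighted average: μ_n = (τ₀μ₀ + τ_data·x̄)/(τ₀+τ_data), with τ₀=1/σ₀² and τ_data=n/σ².
Here τ₀ = 1/15.6 = 0.064103 and τ_data = 29/92.1 = 0.314875, so τ_n = 0.378978.
Rearranging for μ₀: μ₀ = (μ_n·τ_n − τ_data·x̄)/τ₀ = (0.9128·0.378978 − 0.314875·-1.1) / 0.064103 = 0.692294/0.064103 ≈ 10.8.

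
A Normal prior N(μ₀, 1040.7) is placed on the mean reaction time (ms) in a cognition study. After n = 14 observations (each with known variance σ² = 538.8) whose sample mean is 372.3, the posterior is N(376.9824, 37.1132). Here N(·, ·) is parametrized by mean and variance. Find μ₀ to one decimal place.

With known observation variance, the Normal–Normal posterior has precision τ_n = τ₀ + n/σ² and mean μ_n = (τ₀μ₀ + (n/σ²)x̄)/τ_n.
Here τ₀ = 1/1040.7 = 0.000961 and τ_data = 14/538.8 = 0.025984, so τ_n = 0.026945.
Rearranging for μ₀: μ₀ = (μ_n·τ_n − τ_data·x̄)/τ₀ = (376.9824·0.026945 − 0.025984·372.3) / 0.000961 = 0.483948/0.000961 ≈ 503.6.

μ₀ = 503.6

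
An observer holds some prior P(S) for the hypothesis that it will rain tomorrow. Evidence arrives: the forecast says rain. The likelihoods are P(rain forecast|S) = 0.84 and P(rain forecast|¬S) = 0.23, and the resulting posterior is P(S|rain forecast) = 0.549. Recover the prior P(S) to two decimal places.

Bayes' rule in odds form gives O(S|E) = O(S)·[P(E|S)/P(E|¬S)], hence O(S) = O(S|E)/LR.
Posterior odds = 0.549/(1−0.549) = 1.2173. LR = 0.84/0.23 = 3.6522.
Prior odds = 1.2173/3.6522 = 0.3333, so P(S) = 0.3333/(1+0.3333) ≈ 0.25.

P(S) = 0.25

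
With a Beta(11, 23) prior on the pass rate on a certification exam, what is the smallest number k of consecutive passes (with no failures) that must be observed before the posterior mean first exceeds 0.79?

After k passes and 0 failures the posterior is Beta(11+k, 23), with mean (11+k)/(11+23+k).
Set (11+k)/(34+k) > 0.79 and solve: k > (0.79·34 − 11)/(1 − 0.79) = 75.524.
The smallest integer exceeding 75.524 is 76, and checking k=76: (87)/(110) = 0.7909 > 0.79.

k = 76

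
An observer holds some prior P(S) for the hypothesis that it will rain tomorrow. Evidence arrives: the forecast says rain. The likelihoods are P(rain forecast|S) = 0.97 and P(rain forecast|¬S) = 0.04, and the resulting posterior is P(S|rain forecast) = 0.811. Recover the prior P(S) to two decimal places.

P(S) = 0.15

Bayes' rule in odds form gives O(S|E) = O(S)·[P(E|S)/P(E|¬S)], hence O(S) = O(S|E)/LR.
Posterior odds = 0.811/(1−0.811) = 4.2910. LR = 0.97/0.04 = 24.2500.
Prior odds = 4.2910/24.2500 = 0.1769, so P(S) = 0.1769/(1+0.1769) ≈ 0.15.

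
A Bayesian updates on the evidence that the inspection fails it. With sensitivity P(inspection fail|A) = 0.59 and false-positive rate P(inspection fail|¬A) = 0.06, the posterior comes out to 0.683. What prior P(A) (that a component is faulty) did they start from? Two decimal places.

P(A) = 0.18

In odds form, posterior odds = prior odds × likelihood ratio, so prior odds = posterior odds ÷ LR.
Posterior odds = 0.683/(1−0.683) = 2.1546. LR = 0.59/0.06 = 9.8333.
Prior odds = 2.1546/9.8333 = 0.2191, so P(A) = 0.2191/(1+0.2191) ≈ 0.18.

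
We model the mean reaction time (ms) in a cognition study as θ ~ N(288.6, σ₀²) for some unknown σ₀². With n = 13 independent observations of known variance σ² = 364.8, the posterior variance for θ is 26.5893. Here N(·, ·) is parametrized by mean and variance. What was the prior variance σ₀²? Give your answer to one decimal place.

σ₀² = 506.8

For the Normal–Normal model with known σ², precisions add: τ_n = τ₀ + n/σ².
So 1/σ₀² = 1/26.5893 − 13/364.8 = 0.037609 − 0.035636 = 0.001973.
Hence σ₀² = 1/0.001973 ≈ 506.8.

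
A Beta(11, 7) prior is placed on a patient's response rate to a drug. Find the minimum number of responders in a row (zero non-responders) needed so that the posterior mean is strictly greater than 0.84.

After k responders and 0 non-responders the posterior is Beta(11+k, 7), with mean (11+k)/(11+7+k).
Set (11+k)/(18+k) > 0.84 and solve: k > (0.84·18 − 11)/(1 − 0.84) = 25.750.
The smallest integer exceeding 25.750 is 26, and checking k=26: (37)/(44) = 0.8409 > 0.84.

k = 26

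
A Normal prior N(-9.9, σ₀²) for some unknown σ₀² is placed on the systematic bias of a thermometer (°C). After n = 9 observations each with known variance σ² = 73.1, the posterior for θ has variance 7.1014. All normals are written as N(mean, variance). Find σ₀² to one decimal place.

σ₀² = 56.5

Posterior precision equals prior precision plus data precision: 1/σ_n² = 1/σ₀² + n/σ².
So 1/σ₀² = 1/7.1014 − 9/73.1 = 0.140817 − 0.123119 = 0.017698.
Hence σ₀² = 1/0.017698 ≈ 56.5.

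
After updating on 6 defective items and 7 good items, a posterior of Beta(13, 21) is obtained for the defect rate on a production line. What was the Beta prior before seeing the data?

Beta(7, 14)

Beta is conjugate to the binomial likelihood: posterior = Beta(a+s, b+f).
So a = 13 − 6 = 7 and b = 21 − 7 = 14.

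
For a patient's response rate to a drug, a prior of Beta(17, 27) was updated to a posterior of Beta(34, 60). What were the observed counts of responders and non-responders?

A Beta(a, b) prior with s successes and f failures in binomial data gives a Beta(a+s, b+f) posterior.
So s = 34 − 17 = 17 and f = 60 − 27 = 33.

17 responders and 33 non-responders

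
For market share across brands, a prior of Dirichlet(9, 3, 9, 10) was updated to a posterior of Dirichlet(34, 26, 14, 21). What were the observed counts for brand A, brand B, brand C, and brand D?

counts (25, 23, 5, 11)

For a Dirichlet(α) prior with multinomial counts c, the posterior is Dirichlet(α + c) componentwise.
Counts are posterior − prior componentwise: 34−9=25, 26−3=23, 14−9=5, 21−10=11.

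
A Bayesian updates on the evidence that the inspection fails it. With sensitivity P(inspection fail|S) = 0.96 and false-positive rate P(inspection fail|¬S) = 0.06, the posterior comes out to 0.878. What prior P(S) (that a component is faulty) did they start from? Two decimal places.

P(S) = 0.31

In odds form, posterior odds = prior odds × likelihood ratio, so prior odds = posterior odds ÷ LR.
Posterior odds = 0.878/(1−0.878) = 7.1967. LR = 0.96/0.06 = 16.0000.
Prior odds = 7.1967/16.0000 = 0.4498, so P(S) = 0.4498/(1+0.4498) ≈ 0.31.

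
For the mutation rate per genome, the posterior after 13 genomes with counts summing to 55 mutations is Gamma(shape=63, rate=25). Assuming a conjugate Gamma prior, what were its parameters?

Gamma(shape=8, rate=12)

Gamma–Poisson conjugacy: posterior shape = α + Σxᵢ, posterior rate = β + n.
So α = 63 − 55 = 8 and β = 25 − 13 = 12.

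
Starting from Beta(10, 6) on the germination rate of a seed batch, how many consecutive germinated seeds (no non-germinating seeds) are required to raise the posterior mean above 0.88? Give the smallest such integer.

After k germinated seeds and 0 non-germinating seeds the posterior is Beta(10+k, 6), with mean (10+k)/(10+6+k).
Set (10+k)/(16+k) > 0.88 and solve: k > (0.88·16 − 10)/(1 − 0.88) = 34.000.
The smallest integer exceeding 34.000 is 35.

k = 35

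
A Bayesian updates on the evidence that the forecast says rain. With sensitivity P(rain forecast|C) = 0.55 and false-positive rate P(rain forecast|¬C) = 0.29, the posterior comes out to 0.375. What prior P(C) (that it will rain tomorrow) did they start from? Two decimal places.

P(C) = 0.24

Bayes' rule in odds form gives O(C|E) = O(C)·[P(E|C)/P(E|¬C)], hence O(C) = O(C|E)/LR.
Posterior odds = 0.375/(1−0.375) = 0.6000. LR = 0.55/0.29 = 1.8966.
Prior odds = 0.6000/1.8966 = 0.3164, so P(C) = 0.3164/(1+0.3164) ≈ 0.24.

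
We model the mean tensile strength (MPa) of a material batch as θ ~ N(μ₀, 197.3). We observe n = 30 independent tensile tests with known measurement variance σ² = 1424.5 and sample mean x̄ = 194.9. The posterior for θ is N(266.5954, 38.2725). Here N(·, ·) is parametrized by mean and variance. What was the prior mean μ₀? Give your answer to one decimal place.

With known observation variance, the Normal–Normal posterior has precision τ_n = τ₀ + n/σ² and mean μ_n = (τ₀μ₀ + (n/σ²)x̄)/τ_n.
Here τ₀ = 1/197.3 = 0.005068 and τ_data = 30/1424.5 = 0.021060, so τ_n = 0.026128.
Rearranging for μ₀: μ₀ = (μ_n·τ_n − τ_data·x̄)/τ₀ = (266.5954·0.026128 − 0.021060·194.9) / 0.005068 = 2.861011/0.005068 ≈ 564.5.

μ₀ = 564.5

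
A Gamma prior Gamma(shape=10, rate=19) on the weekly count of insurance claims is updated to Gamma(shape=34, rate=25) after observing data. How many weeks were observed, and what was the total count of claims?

Gamma–Poisson conjugacy: posterior shape = α + Σxᵢ, posterior rate = β + n.
Matching: Σxᵢ = 34 − 10 = 24 and n = 25 − 19 = 6.

n = 6 weeks with total 24 claims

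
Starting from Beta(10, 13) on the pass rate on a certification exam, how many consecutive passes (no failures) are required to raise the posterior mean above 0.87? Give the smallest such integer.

k = 78

After k passes and 0 failures the posterior is Beta(10+k, 13), with mean (10+k)/(10+13+k).
Set (10+k)/(23+k) > 0.87 and solve: k > (0.87·23 − 10)/(1 − 0.87) = 77.000.
The smallest integer exceeding 77.000 is 78, and checking k=78: (88)/(101) = 0.8713 > 0.87.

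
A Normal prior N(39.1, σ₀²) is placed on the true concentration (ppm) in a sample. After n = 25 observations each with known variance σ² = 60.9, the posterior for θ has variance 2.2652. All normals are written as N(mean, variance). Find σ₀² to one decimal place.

σ₀² = 32.3

For the Normal–Normal model with known σ², precisions add: τ_n = τ₀ + n/σ².
So 1/σ₀² = 1/2.2652 − 25/60.9 = 0.441462 − 0.410509 = 0.030953.
Hence σ₀² = 1/0.030953 ≈ 32.3.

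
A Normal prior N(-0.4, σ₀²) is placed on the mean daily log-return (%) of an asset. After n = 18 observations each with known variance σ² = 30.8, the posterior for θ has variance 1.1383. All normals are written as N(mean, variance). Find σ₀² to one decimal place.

σ₀² = 3.4

For the Normal–Normal model with known σ², precisions add: τ_n = τ₀ + n/σ².
So 1/σ₀² = 1/1.1383 − 18/30.8 = 0.878503 − 0.584416 = 0.294087.
Hence σ₀² = 1/0.294087 ≈ 3.4.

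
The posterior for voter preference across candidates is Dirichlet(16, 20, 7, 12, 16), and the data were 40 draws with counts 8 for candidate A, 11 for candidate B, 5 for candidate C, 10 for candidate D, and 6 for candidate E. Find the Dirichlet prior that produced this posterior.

Dirichlet(8, 9, 2, 2, 10)

For a Dirichlet(α) prior with multinomial counts c, the posterior is Dirichlet(α + c) componentwise.
Subtract each count from the matching posterior parameter: 16−8=8, 20−11=9, 7−5=2, 12−10=2, 16−6=10.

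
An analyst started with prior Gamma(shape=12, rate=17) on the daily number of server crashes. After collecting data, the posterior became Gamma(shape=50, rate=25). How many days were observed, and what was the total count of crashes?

A Gamma(α, β) prior (rate parametrization) on a Poisson rate with n observations summing to S gives posterior Gamma(α+S, β+n).
Matching: Σxᵢ = 50 − 12 = 38 and n = 25 − 17 = 8.

n = 8 days with total 38 crashes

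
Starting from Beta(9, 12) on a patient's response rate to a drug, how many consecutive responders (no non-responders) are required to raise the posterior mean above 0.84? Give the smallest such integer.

After k responders and 0 non-responders the posterior is Beta(9+k, 12), with mean (9+k)/(9+12+k).
Set (9+k)/(21+k) > 0.84 and solve: k > (0.84·21 − 9)/(1 − 0.84) = 54.000.
The smallest integer exceeding 54.000 is 55.

k = 55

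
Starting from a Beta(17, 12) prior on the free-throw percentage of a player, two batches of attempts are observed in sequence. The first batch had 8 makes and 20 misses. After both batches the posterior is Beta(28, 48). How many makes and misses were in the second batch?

3 makes and 16 misses

Because Beta–binomial updating is additive in the counts, the combined data contributed (α_post−α_prior, β_post−β_prior) successes and failures.
Total across both batches: 28−17=11 makes, 48−12=36 misses.
Subtract the first batch: 11−8=3 makes and 36−20=16 misses.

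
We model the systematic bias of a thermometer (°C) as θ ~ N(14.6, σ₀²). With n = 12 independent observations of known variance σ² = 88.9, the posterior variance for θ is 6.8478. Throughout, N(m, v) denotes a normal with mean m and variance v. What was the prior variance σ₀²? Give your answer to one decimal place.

σ₀² = 90.5

Posterior precision equals prior precision plus data precision: 1/σ_n² = 1/σ₀² + n/σ².
So 1/σ₀² = 1/6.8478 − 12/88.9 = 0.146032 − 0.134983 = 0.011049.
Hence σ₀² = 1/0.011049 ≈ 90.5.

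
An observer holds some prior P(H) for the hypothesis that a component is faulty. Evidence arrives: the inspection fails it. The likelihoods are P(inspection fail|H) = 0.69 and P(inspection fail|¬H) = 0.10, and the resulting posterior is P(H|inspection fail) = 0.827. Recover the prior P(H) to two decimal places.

P(H) = 0.41

Bayes' rule in odds form gives O(H|E) = O(H)·[P(E|H)/P(E|¬H)], hence O(H) = O(H|E)/LR.
Posterior odds = 0.827/(1−0.827) = 4.7803. LR = 0.69/0.10 = 6.9000.
Prior odds = 4.7803/6.9000 = 0.6928, so P(H) = 0.6928/(1+0.6928) ≈ 0.41.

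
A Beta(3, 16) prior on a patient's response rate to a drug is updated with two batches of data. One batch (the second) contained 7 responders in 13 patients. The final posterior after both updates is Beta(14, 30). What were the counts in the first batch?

Because Beta–binomial updating is additive in the counts, the combined data contributed (α_post−α_prior, β_post−β_prior) successes and failures.
Total across both batches: 14−3=11 responders, 30−16=14 non-responders.
Subtract the second batch: 11−7=4 responders and 14−6=8 non-responders.

4 responders and 8 non-responders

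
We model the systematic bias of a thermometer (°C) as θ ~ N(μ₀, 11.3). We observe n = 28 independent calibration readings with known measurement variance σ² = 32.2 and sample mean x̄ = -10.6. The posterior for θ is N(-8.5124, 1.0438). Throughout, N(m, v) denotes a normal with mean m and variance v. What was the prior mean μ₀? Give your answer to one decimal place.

With known observation variance, the Normal–Normal posterior has precision τ_n = τ₀ + n/σ² and mean μ_n = (τ₀μ₀ + (n/σ²)x̄)/τ_n.
Here τ₀ = 1/11.3 = 0.088496 and τ_data = 28/32.2 = 0.869565, so τ_n = 0.958061.
Rearranging for μ₀: μ₀ = (μ_n·τ_n − τ_data·x̄)/τ₀ = (-8.5124·0.958061 − 0.869565·-10.6) / 0.088496 = 1.061991/0.088496 ≈ 12.0.

μ₀ = 12.0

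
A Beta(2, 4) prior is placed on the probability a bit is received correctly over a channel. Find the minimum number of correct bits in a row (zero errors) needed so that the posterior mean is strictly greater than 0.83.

After k correct bits and 0 errors the posterior is Beta(2+k, 4), with mean (2+k)/(2+4+k).
Set (2+k)/(6+k) > 0.83 and solve: k > (0.83·6 − 2)/(1 − 0.83) = 17.529.
The smallest integer exceeding 17.529 is 18, and checking k=18: (20)/(24) = 0.8333 > 0.83.

k = 18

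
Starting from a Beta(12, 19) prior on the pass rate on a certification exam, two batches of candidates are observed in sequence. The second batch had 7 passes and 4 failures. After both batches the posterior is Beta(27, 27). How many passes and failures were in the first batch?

Sequential conjugate updates are equivalent to a single update on the pooled data, so total successes = posterior α − prior α and total failures = posterior β − prior β.
Total across both batches: 27−12=15 passes, 27−19=8 failures.
Subtract the second batch: 15−7=8 passes and 8−4=4 failures.

8 passes and 4 failures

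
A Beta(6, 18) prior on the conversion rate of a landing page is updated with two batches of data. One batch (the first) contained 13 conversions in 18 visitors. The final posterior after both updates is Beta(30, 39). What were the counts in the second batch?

Because Beta–binomial updating is additive in the counts, the combined data contributed (α_post−α_prior, β_post−β_prior) successes and failures.
Total across both batches: 30−6=24 conversions, 39−18=21 bounces.
Subtract the first batch: 24−13=11 conversions and 21−5=16 bounces.

11 conversions and 16 bounces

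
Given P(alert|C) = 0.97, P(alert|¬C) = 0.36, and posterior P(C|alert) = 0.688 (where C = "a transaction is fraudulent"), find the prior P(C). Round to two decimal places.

P(C) = 0.45

Bayes' rule in odds form gives O(C|E) = O(C)·[P(E|C)/P(E|¬C)], hence O(C) = O(C|E)/LR.
Posterior odds = 0.688/(1−0.688) = 2.2051. LR = 0.97/0.36 = 2.6944.
Prior odds = 2.2051/2.6944 = 0.8184, so P(C) = 0.8184/(1+0.8184) ≈ 0.45.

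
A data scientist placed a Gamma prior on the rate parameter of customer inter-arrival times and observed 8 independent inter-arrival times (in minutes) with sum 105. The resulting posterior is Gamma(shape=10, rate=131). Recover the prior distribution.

Gamma(shape=2, rate=26)

For an exponential likelihood with a Gamma(α, β) prior on the rate, n observations with total T give posterior Gamma(α+n, β+T).
So α = 10 − 8 = 2 and β = 131 − 105 = 26.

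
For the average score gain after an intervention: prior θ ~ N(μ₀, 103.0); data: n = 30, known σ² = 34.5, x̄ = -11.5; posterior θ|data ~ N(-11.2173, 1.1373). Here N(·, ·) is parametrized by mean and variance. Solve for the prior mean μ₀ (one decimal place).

With known observation variance, the Normal–Normal posterior has precision τ_n = τ₀ + n/σ² and mean μ_n = (τ₀μ₀ + (n/σ²)x̄)/τ_n.
Here τ₀ = 1/103.0 = 0.009709 and τ_data = 30/34.5 = 0.869565, so τ_n = 0.879274.
Rearranging for μ₀: μ₀ = (μ_n·τ_n − τ_data·x̄)/τ₀ = (-11.2173·0.879274 − 0.869565·-11.5) / 0.009709 = 0.136917/0.009709 ≈ 14.1.

μ₀ = 14.1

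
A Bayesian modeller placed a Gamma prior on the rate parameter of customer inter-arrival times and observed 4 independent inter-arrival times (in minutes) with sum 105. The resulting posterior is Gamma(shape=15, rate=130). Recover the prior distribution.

Gamma–exponential conjugacy: posterior shape = α + n, posterior rate = β + Σtᵢ.
So α = 15 − 4 = 11 and β = 130 − 105 = 25.

Gamma(shape=11, rate=25)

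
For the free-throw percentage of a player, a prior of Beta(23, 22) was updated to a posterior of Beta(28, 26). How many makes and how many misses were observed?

5 makes and 4 misses

A Beta(a, b) prior with s successes and f failures in binomial data gives a Beta(a+s, b+f) posterior.
Match parameters: s=28−23=5, f=26−22=4.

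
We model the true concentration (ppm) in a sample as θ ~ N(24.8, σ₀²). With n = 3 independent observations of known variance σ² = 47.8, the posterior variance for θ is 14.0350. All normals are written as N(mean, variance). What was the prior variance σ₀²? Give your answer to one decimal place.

σ₀² = 117.8

For the Normal–Normal model with known σ², precisions add: τ_n = τ₀ + n/σ².
So 1/σ₀² = 1/14.0350 − 3/47.8 = 0.071250 − 0.062762 = 0.008488.
Hence σ₀² = 1/0.008488 ≈ 117.8.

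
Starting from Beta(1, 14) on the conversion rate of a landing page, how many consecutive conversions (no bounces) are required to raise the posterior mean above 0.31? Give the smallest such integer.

After k conversions and 0 bounces the posterior is Beta(1+k, 14), with mean (1+k)/(1+14+k).
Set (1+k)/(15+k) > 0.31 and solve: k > (0.31·15 − 1)/(1 − 0.31) = 5.290.
The smallest integer exceeding 5.290 is 6.

k = 6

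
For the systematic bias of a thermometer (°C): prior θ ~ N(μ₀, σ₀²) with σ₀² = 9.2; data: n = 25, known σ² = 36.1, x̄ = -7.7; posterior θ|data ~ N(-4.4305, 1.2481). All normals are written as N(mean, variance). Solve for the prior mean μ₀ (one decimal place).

The posterior mean is a precision-weighted average: μ_n = (τ₀μ₀ + τ_data·x̄)/(τ₀+τ_data), with τ₀=1/σ₀² and τ_data=n/σ².
Here τ₀ = 1/9.2 = 0.108696 and τ_data = 25/36.1 = 0.692521, so τ_n = 0.801217.
Rearranging for μ₀: μ₀ = (μ_n·τ_n − τ_data·x̄)/τ₀ = (-4.4305·0.801217 − 0.692521·-7.7) / 0.108696 = 1.782620/0.108696 ≈ 16.4.

μ₀ = 16.4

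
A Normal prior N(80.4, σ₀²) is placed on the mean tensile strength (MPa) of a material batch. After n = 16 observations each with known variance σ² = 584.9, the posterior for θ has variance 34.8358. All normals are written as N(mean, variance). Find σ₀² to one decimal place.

Posterior precision equals prior precision plus data precision: 1/σ_n² = 1/σ₀² + n/σ².
So 1/σ₀² = 1/34.8358 − 16/584.9 = 0.028706 − 0.027355 = 0.001351.
Hence σ₀² = 1/0.001351 ≈ 740.2.

σ₀² = 740.2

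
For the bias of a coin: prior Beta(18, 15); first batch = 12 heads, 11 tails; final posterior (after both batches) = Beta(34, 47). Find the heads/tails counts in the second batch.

4 heads and 21 tails

Sequential conjugate updates are equivalent to a single update on the pooled data, so total successes = posterior α − prior α and total failures = posterior β − prior β.
Total across both batches: 34−18=16 heads, 47−15=32 tails.
Subtract the first batch: 16−12=4 heads and 32−11=21 tails.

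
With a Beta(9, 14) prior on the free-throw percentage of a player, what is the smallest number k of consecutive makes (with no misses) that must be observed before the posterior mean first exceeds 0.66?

After k makes and 0 misses the posterior is Beta(9+k, 14), with mean (9+k)/(9+14+k).
Set (9+k)/(23+k) > 0.66 and solve: k > (0.66·23 − 9)/(1 − 0.66) = 18.176.
The smallest integer exceeding 18.176 is 19.

k = 19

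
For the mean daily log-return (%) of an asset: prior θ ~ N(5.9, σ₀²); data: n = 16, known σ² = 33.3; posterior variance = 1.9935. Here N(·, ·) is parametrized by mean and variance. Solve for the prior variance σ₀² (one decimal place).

σ₀² = 47.3

Posterior precision equals prior precision plus data precision: 1/σ_n² = 1/σ₀² + n/σ².
So 1/σ₀² = 1/1.9935 − 16/33.3 = 0.501630 − 0.480480 = 0.021150.
Hence σ₀² = 1/0.021150 ≈ 47.3.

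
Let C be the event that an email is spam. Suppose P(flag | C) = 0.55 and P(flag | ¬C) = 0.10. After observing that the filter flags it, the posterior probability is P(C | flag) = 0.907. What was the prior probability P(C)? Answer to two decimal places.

In odds form, posterior odds = prior odds × likelihood ratio, so prior odds = posterior odds ÷ LR.
Posterior odds = 0.907/(1−0.907) = 9.7527. LR = 0.55/0.10 = 5.5000.
Prior odds = 9.7527/5.5000 = 1.7732, so P(C) = 1.7732/(1+1.7732) ≈ 0.64.

P(C) = 0.64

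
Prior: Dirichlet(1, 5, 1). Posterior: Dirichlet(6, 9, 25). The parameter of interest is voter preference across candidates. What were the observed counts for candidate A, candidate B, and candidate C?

For a Dirichlet(α) prior with multinomial counts c, the posterior is Dirichlet(α + c) componentwise.
Counts are posterior − prior componentwise: 6−1=5, 9−5=4, 25−1=24.

counts (5, 4, 24)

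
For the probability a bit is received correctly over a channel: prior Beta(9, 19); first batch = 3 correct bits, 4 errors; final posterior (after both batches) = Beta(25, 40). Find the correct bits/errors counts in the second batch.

Sequential conjugate updates are equivalent to a single update on the pooled data, so total successes = posterior α − prior α and total failures = posterior β − prior β.
Total across both batches: 25−9=16 correct bits, 40−19=21 errors.
Subtract the first batch: 16−3=13 correct bits and 21−4=17 errors.

13 correct bits and 17 errors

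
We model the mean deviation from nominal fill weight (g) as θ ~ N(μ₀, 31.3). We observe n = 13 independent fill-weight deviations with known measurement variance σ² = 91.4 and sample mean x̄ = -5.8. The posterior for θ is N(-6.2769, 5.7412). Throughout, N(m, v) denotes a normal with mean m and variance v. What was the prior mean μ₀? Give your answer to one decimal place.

μ₀ = -8.4

With known observation variance, the Normal–Normal posterior has precision τ_n = τ₀ + n/σ² and mean μ_n = (τ₀μ₀ + (n/σ²)x̄)/τ_n.
Here τ₀ = 1/31.3 = 0.031949 and τ_data = 13/91.4 = 0.142232, so τ_n = 0.174181.
Rearranging for μ₀: μ₀ = (μ_n·τ_n − τ_data·x̄)/τ₀ = (-6.2769·0.174181 − 0.142232·-5.8) / 0.031949 = -0.268371/0.031949 ≈ -8.4.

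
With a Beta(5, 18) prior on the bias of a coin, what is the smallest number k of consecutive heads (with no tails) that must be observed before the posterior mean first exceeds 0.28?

After k heads and 0 tails the posterior is Beta(5+k, 18), with mean (5+k)/(5+18+k).
Set (5+k)/(23+k) > 0.28 and solve: k > (0.28·23 − 5)/(1 − 0.28) = 2.000.
The smallest integer exceeding 2.000 is 3, and checking k=3: (8)/(26) = 0.3077 > 0.28.

k = 3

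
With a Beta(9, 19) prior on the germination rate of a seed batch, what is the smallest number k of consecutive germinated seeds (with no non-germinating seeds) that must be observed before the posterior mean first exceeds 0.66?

After k germinated seeds and 0 non-germinating seeds the posterior is Beta(9+k, 19), with mean (9+k)/(9+19+k).
Set (9+k)/(28+k) > 0.66 and solve: k > (0.66·28 − 9)/(1 − 0.66) = 27.882.
The smallest integer exceeding 27.882 is 28, and checking k=28: (37)/(56) = 0.6607 > 0.66.

k = 28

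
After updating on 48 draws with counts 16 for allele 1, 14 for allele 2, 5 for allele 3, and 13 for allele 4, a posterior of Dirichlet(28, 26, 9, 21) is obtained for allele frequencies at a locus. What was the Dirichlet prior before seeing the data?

For a Dirichlet(α) prior with multinomial counts c, the posterior is Dirichlet(α + c) componentwise.
Subtract each count from the matching posterior parameter: 28−16=12, 26−14=12, 9−5=4, 21−13=8.

Dirichlet(12, 12, 4, 8)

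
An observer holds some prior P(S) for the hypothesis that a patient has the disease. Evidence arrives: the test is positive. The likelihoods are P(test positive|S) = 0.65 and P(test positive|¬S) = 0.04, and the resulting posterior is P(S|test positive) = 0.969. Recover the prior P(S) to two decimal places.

P(S) = 0.66

In odds form, posterior odds = prior odds × likelihood ratio, so prior odds = posterior odds ÷ LR.
Posterior odds = 0.969/(1−0.969) = 31.2581. LR = 0.65/0.04 = 16.2500.
Prior odds = 31.2581/16.2500 = 1.9236, so P(S) = 1.9236/(1+1.9236) ≈ 0.66.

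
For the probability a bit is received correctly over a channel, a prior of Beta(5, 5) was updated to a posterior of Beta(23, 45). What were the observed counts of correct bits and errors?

18 correct bits and 40 errors

A Beta(α, β) prior with s successes and f failures in binomial data gives a Beta(α+s, β+f) posterior.
Match parameters: s=23−5=18, f=45−5=40.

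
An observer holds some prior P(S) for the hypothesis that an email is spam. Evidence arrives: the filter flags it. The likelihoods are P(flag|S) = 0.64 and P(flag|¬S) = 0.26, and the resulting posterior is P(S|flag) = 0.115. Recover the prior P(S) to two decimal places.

P(S) = 0.05

Bayes' rule in odds form gives O(S|E) = O(S)·[P(E|S)/P(E|¬S)], hence O(S) = O(S|E)/LR.
Posterior odds = 0.115/(1−0.115) = 0.1299. LR = 0.64/0.26 = 2.4615.
Prior odds = 0.1299/2.4615 = 0.0528, so P(S) = 0.0528/(1+0.0528) ≈ 0.05.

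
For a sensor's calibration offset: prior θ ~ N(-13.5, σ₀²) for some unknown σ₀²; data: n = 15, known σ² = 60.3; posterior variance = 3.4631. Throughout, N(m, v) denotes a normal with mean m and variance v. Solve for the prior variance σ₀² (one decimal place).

Posterior precision equals prior precision plus data precision: 1/σ_n² = 1/σ₀² + n/σ².
So 1/σ₀² = 1/3.4631 − 15/60.3 = 0.288759 − 0.248756 = 0.040003.
Hence σ₀² = 1/0.040003 ≈ 25.0.

σ₀² = 25.0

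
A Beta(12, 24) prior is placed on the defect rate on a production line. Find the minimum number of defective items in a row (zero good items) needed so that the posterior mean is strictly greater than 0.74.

k = 57

After k defective items and 0 good items the posterior is Beta(12+k, 24), with mean (12+k)/(12+24+k).
Set (12+k)/(36+k) > 0.74 and solve: k > (0.74·36 − 12)/(1 − 0.74) = 56.308.
The smallest integer exceeding 56.308 is 57.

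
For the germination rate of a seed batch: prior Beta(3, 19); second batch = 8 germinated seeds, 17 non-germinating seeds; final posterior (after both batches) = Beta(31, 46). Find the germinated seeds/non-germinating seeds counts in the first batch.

20 germinated seeds and 10 non-germinating seeds

Sequential conjugate updates are equivalent to a single update on the pooled data, so total successes = posterior α − prior α and total failures = posterior β − prior β.
Total across both batches: 31−3=28 germinated seeds, 46−19=27 non-germinating seeds.
Subtract the second batch: 28−8=20 germinated seeds and 27−17=10 non-germinating seeds.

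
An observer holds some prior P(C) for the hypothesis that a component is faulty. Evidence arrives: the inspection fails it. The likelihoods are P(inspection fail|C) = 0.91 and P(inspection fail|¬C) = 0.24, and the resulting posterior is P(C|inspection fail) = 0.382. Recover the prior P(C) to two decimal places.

In odds form, posterior odds = prior odds × likelihood ratio, so prior odds = posterior odds ÷ LR.
Posterior odds = 0.382/(1−0.382) = 0.6181. LR = 0.91/0.24 = 3.7917.
Prior odds = 0.6181/3.7917 = 0.1630, so P(C) = 0.1630/(1+0.1630) ≈ 0.14.

P(C) = 0.14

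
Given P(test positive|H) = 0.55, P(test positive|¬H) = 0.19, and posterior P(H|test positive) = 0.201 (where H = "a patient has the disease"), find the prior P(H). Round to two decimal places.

Bayes' rule in odds form gives O(H|E) = O(H)·[P(E|H)/P(E|¬H)], hence O(H) = O(H|E)/LR.
Posterior odds = 0.201/(1−0.201) = 0.2516. LR = 0.55/0.19 = 2.8947.
Prior odds = 0.2516/2.8947 = 0.0869, so P(H) = 0.0869/(1+0.0869) ≈ 0.08.

P(H) = 0.08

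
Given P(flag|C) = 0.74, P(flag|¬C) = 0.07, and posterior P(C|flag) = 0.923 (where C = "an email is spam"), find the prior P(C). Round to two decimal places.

In odds form, posterior odds = prior odds × likelihood ratio, so prior odds = posterior odds ÷ LR.
Posterior odds = 0.923/(1−0.923) = 11.9870. LR = 0.74/0.07 = 10.5714.
Prior odds = 11.9870/10.5714 = 1.1339, so P(C) = 1.1339/(1+1.1339) ≈ 0.53.

P(C) = 0.53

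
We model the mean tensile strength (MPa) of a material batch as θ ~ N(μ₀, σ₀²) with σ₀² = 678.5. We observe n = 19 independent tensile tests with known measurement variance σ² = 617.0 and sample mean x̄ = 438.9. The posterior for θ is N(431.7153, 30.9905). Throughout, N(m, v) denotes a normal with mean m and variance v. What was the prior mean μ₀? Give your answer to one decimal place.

The posterior mean is a precision-weighted average: μ_n = (τ₀μ₀ + τ_data·x̄)/(τ₀+τ_data), with τ₀=1/σ₀² and τ_data=n/σ².
Here τ₀ = 1/678.5 = 0.001474 and τ_data = 19/617.0 = 0.030794, so τ_n = 0.032268.
Rearranging for μ₀: μ₀ = (μ_n·τ_n − τ_data·x̄)/τ₀ = (431.7153·0.032268 − 0.030794·438.9) / 0.001474 = 0.415103/0.001474 ≈ 281.6.

μ₀ = 281.6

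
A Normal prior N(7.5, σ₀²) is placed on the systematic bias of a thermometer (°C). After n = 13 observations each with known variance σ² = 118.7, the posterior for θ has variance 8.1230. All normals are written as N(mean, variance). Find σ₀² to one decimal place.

For the Normal–Normal model with known σ², precisions add: τ_n = τ₀ + n/σ².
So 1/σ₀² = 1/8.1230 − 13/118.7 = 0.123107 − 0.109520 = 0.013587.
Hence σ₀² = 1/0.013587 ≈ 73.6.

σ₀² = 73.6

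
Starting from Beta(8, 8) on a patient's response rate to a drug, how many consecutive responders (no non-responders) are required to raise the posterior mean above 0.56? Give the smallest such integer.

k = 3

After k responders and 0 non-responders the posterior is Beta(8+k, 8), with mean (8+k)/(8+8+k).
Set (8+k)/(16+k) > 0.56 and solve: k > (0.56·16 − 8)/(1 − 0.56) = 2.182.
The smallest integer exceeding 2.182 is 3.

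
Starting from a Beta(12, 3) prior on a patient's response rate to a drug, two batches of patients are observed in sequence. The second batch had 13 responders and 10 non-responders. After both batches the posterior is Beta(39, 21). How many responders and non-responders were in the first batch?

Because Beta–binomial updating is additive in the counts, the combined data contributed (α_post−α_prior, β_post−β_prior) successes and failures.
Total across both batches: 39−12=27 responders, 21−3=18 non-responders.
Subtract the second batch: 27−13=14 responders and 18−10=8 non-responders.

14 responders and 8 non-responders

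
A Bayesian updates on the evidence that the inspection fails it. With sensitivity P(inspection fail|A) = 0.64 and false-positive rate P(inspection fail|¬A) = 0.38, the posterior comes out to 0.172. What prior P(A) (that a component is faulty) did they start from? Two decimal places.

In odds form, posterior odds = prior odds × likelihood ratio, so prior odds = posterior odds ÷ LR.
Posterior odds = 0.172/(1−0.172) = 0.2077. LR = 0.64/0.38 = 1.6842.
Prior odds = 0.2077/1.6842 = 0.1233, so P(A) = 0.1233/(1+0.1233) ≈ 0.11.

P(A) = 0.11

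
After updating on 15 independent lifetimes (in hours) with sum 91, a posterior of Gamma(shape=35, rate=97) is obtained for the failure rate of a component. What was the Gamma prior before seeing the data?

Gamma(shape=20, rate=6)

Gamma–exponential conjugacy: posterior shape = α + n, posterior rate = β + Σtᵢ.
So α = 35 − 15 = 20 and β = 97 − 91 = 6.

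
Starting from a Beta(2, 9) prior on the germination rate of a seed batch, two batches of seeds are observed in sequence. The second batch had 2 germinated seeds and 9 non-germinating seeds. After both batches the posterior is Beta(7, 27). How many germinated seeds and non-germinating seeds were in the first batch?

Sequential conjugate updates are equivalent to a single update on the pooled data, so total successes = posterior α − prior α and total failures = posterior β − prior β.
Total across both batches: 7−2=5 germinated seeds, 27−9=18 non-germinating seeds.
Subtract the second batch: 5−2=3 germinated seeds and 18−9=9 non-germinating seeds.

3 germinated seeds and 9 non-germinating seeds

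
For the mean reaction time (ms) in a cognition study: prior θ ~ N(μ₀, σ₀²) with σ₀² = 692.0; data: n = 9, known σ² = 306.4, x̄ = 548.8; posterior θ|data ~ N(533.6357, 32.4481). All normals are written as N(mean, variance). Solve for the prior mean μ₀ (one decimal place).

With known observation variance, the Normal–Normal posterior has precision τ_n = τ₀ + n/σ² and mean μ_n = (τ₀μ₀ + (n/σ²)x̄)/τ_n.
Here τ₀ = 1/692.0 = 0.001445 and τ_data = 9/306.4 = 0.029373, so τ_n = 0.030818.
Rearranging for μ₀: μ₀ = (μ_n·τ_n − τ_data·x̄)/τ₀ = (533.6357·0.030818 − 0.029373·548.8) / 0.001445 = 0.325683/0.001445 ≈ 225.4.

μ₀ = 225.4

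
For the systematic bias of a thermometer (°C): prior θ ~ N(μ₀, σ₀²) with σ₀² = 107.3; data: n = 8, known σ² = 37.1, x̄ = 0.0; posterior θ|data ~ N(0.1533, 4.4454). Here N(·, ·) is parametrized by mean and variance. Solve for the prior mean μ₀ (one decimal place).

μ₀ = 3.7

The posterior mean is a precision-weighted average: μ_n = (τ₀μ₀ + τ_data·x̄)/(τ₀+τ_data), with τ₀=1/σ₀² and τ_data=n/σ².
Here τ₀ = 1/107.3 = 0.009320 and τ_data = 8/37.1 = 0.215633, so τ_n = 0.224953.
Rearranging for μ₀: μ₀ = (μ_n·τ_n − τ_data·x̄)/τ₀ = (0.1533·0.224953 − 0.215633·0.0) / 0.009320 = 0.034485/0.009320 ≈ 3.7.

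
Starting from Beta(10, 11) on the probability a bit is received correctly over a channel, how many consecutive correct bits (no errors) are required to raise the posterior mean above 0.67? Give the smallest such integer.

After k correct bits and 0 errors the posterior is Beta(10+k, 11), with mean (10+k)/(10+11+k).
Set (10+k)/(21+k) > 0.67 and solve: k > (0.67·21 − 10)/(1 − 0.67) = 12.333.
The smallest integer exceeding 12.333 is 13, and checking k=13: (23)/(34) = 0.6765 > 0.67.

k = 13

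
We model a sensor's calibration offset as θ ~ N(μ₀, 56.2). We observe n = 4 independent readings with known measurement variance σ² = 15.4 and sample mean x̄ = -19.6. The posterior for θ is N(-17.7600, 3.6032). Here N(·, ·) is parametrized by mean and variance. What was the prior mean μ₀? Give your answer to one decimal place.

μ₀ = 9.1

The posterior mean is a precision-weighted average: μ_n = (τ₀μ₀ + τ_data·x̄)/(τ₀+τ_data), with τ₀=1/σ₀² and τ_data=n/σ².
Here τ₀ = 1/56.2 = 0.017794 and τ_data = 4/15.4 = 0.259740, so τ_n = 0.277534.
Rearranging for μ₀: μ₀ = (μ_n·τ_n − τ_data·x̄)/τ₀ = (-17.7600·0.277534 − 0.259740·-19.6) / 0.017794 = 0.161900/0.017794 ≈ 9.1.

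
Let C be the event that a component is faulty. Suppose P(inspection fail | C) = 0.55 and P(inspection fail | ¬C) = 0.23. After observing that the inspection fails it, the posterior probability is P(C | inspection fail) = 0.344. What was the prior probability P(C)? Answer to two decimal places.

In odds form, posterior odds = prior odds × likelihood ratio, so prior odds = posterior odds ÷ LR.
Posterior odds = 0.344/(1−0.344) = 0.5244. LR = 0.55/0.23 = 2.3913.
Prior odds = 0.5244/2.3913 = 0.2193, so P(C) = 0.2193/(1+0.2193) ≈ 0.18.

P(C) = 0.18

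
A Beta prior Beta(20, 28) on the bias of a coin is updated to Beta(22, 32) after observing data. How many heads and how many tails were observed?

Beta is conjugate to the binomial likelihood: posterior = Beta(α+s, β+f).
So s = 22 − 20 = 2 and f = 32 − 28 = 4.

2 heads and 4 tails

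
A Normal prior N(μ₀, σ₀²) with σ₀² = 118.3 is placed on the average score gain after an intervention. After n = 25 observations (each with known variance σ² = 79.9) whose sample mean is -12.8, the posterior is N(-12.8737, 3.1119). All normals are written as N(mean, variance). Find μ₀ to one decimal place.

With known observation variance, the Normal–Normal posterior has precision τ_n = τ₀ + n/σ² and mean μ_n = (τ₀μ₀ + (n/σ²)x̄)/τ_n.
Here τ₀ = 1/118.3 = 0.008453 and τ_data = 25/79.9 = 0.312891, so τ_n = 0.321344.
Rearranging for μ₀: μ₀ = (μ_n·τ_n − τ_data·x̄)/τ₀ = (-12.8737·0.321344 − 0.312891·-12.8) / 0.008453 = -0.131881/0.008453 ≈ -15.6.

μ₀ = -15.6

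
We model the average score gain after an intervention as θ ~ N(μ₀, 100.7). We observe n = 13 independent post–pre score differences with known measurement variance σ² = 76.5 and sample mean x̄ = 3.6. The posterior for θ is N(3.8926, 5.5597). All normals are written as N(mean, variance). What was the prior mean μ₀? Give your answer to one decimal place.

μ₀ = 8.9

With known observation variance, the Normal–Normal posterior has precision τ_n = τ₀ + n/σ² and mean μ_n = (τ₀μ₀ + (n/σ²)x̄)/τ_n.
Here τ₀ = 1/100.7 = 0.009930 and τ_data = 13/76.5 = 0.169935, so τ_n = 0.179865.
Rearranging for μ₀: μ₀ = (μ_n·τ_n − τ_data·x̄)/τ₀ = (3.8926·0.179865 − 0.169935·3.6) / 0.009930 = 0.088376/0.009930 ≈ 8.9.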